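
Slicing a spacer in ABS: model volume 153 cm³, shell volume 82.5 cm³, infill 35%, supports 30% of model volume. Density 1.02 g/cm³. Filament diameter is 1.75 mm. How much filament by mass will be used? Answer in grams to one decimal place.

Volume inside the shell = 153 − 82.5 = 70.5 cm³.
Infill volume = 0.35 × 70.5 = 24.675 cm³.
Support = 0.30 × 153, so 45.9 cm³.
Total printed volume = 82.5 + 24.675 + 45.9 = 153.075 cm³.
Mass = 153.075 × 1.02, so 156.1365 g.

156.1 g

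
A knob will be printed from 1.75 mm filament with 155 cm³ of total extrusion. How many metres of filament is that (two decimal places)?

64.44 m

Cross-section of 1.75 mm filament: π·(1.75/2)² = 2.4053 mm².
L = 155000 mm³ / 2.4053 mm² = 64441.03 mm, i.e. 64.44 m.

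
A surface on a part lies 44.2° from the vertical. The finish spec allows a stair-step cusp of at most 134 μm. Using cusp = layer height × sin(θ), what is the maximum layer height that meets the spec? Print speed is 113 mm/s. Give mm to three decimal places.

t = h_c / sin θ = 0.134 / 0.6972 = 0.192 mm.

0.192 mm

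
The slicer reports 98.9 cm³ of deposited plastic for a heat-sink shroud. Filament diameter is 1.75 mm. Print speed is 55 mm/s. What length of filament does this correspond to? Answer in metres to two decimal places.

41.12 m

A = π r² = π × 0.875² = 2.4053 mm².
L = 98900 mm³ / 2.4053 mm² = 41117.53 mm, i.e. 41.12 m.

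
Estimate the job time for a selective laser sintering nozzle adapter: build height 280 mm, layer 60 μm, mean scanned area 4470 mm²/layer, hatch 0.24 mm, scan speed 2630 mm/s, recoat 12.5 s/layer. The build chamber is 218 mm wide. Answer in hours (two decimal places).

Number of layers: 280 / 0.06 → 4667 (rounded up).
Hatch length per layer = 4470 / 0.24, so 18625 mm.
Per-layer scan time = 18625 / 2630 = 7.0817 s.
Per-layer time: 7.0817 + 12.5 → 19.5817 s.
Build time = 4667 × 19.5817 = 91387.7939 s = 25.39 hours.

25.39 hours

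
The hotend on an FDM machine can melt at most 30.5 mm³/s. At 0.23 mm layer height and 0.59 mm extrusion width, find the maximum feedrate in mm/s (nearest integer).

225 mm/s

Bead cross-section = 0.23 × 0.59, so 0.1357 mm².
Max speed = 30.5 / 0.1357 = 224.76 ≈ 225 mm/s.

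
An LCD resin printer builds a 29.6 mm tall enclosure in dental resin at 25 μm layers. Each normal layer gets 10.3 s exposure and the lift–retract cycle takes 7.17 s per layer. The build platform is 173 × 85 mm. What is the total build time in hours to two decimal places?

5.75 hours

Number of layers: 29.6 / 0.025 → 1184 (rounded up).
Each layer takes = 10.3 + 7.17, so 17.47 s.
Build time: 1184 × 17.47 s = 20684.48 s, i.e. 5.75 hours.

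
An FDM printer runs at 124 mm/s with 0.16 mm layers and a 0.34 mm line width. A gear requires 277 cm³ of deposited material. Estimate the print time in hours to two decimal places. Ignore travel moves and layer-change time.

11.41 hours

Extrusion cross-section = 0.16 × 0.34 = 0.0544 mm².
Path length: 277000 mm³ / 0.0544 mm² → 5091911.8 mm.
Extrusion time = 5091911.8 / 124, so 41063.8 s.
Converting: 41063.8 s = 11.41 hours.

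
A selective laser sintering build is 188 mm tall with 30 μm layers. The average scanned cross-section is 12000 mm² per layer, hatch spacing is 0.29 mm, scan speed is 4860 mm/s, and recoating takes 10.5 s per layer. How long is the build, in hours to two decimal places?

Number of layers: 188 / 0.03 → 6267 (rounded up).
Per-layer scan distance = 12000 / 0.29, so 41379.3 mm.
Laser time per layer = 41379.3 / 4860, so 8.5143 s.
Per-layer time = 8.5143 + 10.5, so 19.0143 s.
Build time = 6267 × 19.0143 = 119162.6181 s = 33.10 hours.

33.10 hours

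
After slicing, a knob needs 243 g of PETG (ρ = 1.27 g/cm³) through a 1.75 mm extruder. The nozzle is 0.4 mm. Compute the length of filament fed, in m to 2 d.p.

Extruded volume: 243/1.27 = 191.3386 cm³ (191338.6 mm³).
Filament cross-section = π × (1.75/2)² = 2.4053 mm².
Length = 191338.6 / 2.4053 = 79548.75 mm = 79.55 m.

79.55 m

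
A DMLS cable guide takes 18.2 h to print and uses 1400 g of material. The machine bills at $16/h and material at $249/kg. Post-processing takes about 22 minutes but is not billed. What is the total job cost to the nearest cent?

$639.80

Time charge: 16 × 18.2 → $291.20.
Material charge = 249 × 1400/1000, so $348.60.
Job cost: 291.20 + 348.60 = $639.80.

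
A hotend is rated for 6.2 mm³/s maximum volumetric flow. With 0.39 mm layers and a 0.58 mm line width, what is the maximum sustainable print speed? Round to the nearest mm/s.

Bead cross-section = 0.39 × 0.58, so 0.2262 mm².
v_max = Q/A = 6.2/0.2262 = 27.41 mm/s → 27 mm/s.

27 mm/s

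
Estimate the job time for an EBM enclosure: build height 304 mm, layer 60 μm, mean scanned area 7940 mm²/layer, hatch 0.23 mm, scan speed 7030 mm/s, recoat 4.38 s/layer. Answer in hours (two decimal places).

Number of layers: 304 / 0.06 → 5067 (rounded up).
Scan path per layer = 7940 / 0.23 = 34521.7 mm.
Scan time per layer: 34521.7 / 7030 → 4.9106 s.
Per-layer time = 4.9106 + 4.38 = 9.2906 s.
Total: 5067 × 9.2906 s = 47075.4702 s → 13.08 hours.

13.08 hours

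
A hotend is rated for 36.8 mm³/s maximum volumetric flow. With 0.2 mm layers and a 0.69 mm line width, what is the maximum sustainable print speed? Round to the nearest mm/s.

267 mm/s

Bead cross-section: 0.2 × 0.69 → 0.138 mm².
v_max = Q/A = 36.8/0.138 = 266.67 mm/s → 267 mm/s.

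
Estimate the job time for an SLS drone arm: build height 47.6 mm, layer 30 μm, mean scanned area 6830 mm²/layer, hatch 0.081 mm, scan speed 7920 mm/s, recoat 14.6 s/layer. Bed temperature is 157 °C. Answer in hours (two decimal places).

Layers = ⌈47.6/0.03⌉ = 1587.
Scan path per layer = 6830 / 0.081, so 84321 mm.
Laser time per layer = 84321 / 7920 = 10.6466 s.
Per-layer time = 10.6466 + 14.6 = 25.2466 s.
Total: 1587 × 25.2466 s = 40066.3542 s → 11.13 hours.

11.13 hours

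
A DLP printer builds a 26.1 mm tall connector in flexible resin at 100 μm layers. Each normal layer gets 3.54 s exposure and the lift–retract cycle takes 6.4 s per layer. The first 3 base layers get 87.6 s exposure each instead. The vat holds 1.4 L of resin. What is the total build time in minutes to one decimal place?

Layer count = ceil(26.1 / 0.1) = 261.
Burn-in layers = 3 × (87.6 + 6.4) = 282 s.
Regular layers: 258 × (3.54 + 6.4) → 2564.52 s.
Total = 282 + 2564.52 = 2846.52 s = 47.4 minutes.

47.4 minutes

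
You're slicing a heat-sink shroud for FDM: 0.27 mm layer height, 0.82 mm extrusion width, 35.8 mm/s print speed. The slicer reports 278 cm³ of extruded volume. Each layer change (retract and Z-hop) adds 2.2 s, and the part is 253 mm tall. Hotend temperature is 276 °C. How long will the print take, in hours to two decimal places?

10.32 hours

Extrusion cross-section: 0.27 × 0.82 → 0.2214 mm².
Toolpath length = 278 cm³ / 0.2214 mm² = 278000 / 0.2214 = 1255645.9 mm.
Print-move time = 1255645.9 / 35.8, so 35073.9 s.
Layer count = ceil(253 / 0.27) = 938.
Non-print overhead = 938 × 2.2, so 2063.6 s.
Altogether 35073.9 + 2063.6 = 37137.5 s, i.e. 10.32 hours.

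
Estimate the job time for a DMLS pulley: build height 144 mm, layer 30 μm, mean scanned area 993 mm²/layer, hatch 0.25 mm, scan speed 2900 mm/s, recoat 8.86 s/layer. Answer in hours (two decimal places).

Number of layers: 144 / 0.03 → 4800 (rounded up).
Scan path per layer = 993 / 0.25 = 3972 mm.
Laser time per layer: 3972 / 2900 → 1.3697 s.
Layer cycle: 1.3697 + 8.86 → 10.2297 s.
4800 layers × 10.2297 s/layer = 49102.56 s, i.e. 13.64 hours.

13.64 hours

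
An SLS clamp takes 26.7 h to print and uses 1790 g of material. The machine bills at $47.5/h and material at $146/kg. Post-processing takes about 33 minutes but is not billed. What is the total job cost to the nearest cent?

Machine cost = 47.5 × 26.7, so $1268.25.
Material cost: 146 × 1790/1000 → $261.34.
Total = 1268.25 + 261.34 = $1529.59.

$1529.59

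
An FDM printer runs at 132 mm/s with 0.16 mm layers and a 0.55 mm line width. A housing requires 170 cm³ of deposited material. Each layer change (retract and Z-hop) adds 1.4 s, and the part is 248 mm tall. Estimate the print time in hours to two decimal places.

4.67 hours

Bead cross-section = 0.16 × 0.55, so 0.088 mm².
Total extruded path = 170000/0.088 = 1931818.2 mm.
Extrusion time: 1931818.2 / 132 → 14635 s.
Number of layers: 248 / 0.16 → 1550 (rounded up).
Layer-change overhead = 1550 × 1.4 = 2170 s.
Total = 14635 + 2170 = 16805 s = 4.67 hours.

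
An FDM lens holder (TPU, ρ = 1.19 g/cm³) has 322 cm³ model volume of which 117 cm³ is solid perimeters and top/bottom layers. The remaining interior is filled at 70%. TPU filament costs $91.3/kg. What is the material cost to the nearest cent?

Volume inside the shell = 322 − 117 = 205 cm³.
Infill deposited = 0.70 × 205 = 143.5 cm³.
Deposited volume = 117 + 143.5, so 260.5 cm³.
Mass = 260.5 × 1.19, so 309.995 g.
At $91.3/kg: 309.995/1000 × 91.3 = $28.30.

$28.30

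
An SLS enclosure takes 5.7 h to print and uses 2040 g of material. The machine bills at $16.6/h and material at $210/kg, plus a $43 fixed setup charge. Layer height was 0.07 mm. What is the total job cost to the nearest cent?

Machine-time cost = 16.6 × 5.7 = $94.62.
Material cost = 210 × 2040/1000 = $428.40.
Adding setup: 94.62 + 428.40 + 43 → $566.02.

$566.02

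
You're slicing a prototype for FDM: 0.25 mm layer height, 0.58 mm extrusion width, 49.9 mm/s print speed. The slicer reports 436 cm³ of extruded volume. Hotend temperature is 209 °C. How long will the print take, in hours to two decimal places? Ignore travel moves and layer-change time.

16.74 hours

Line area = 0.25 × 0.58, so 0.145 mm².
Total extruded path = 436000/0.145 = 3006896.6 mm.
Extrusion time: 3006896.6 / 49.9 → 60258.4 s.
60258.4 s = 16.74 hours.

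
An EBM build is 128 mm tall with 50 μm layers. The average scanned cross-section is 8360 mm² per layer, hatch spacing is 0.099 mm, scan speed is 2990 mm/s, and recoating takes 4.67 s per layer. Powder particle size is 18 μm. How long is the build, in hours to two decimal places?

23.40 hours

Layer count = ceil(128 / 0.05) = 2560.
Hatch length per layer = 8360 / 0.099 = 84444.4 mm.
Beam time per layer = 84444.4 / 2990 = 28.2423 s.
Per-layer time = 28.2423 + 4.67, so 32.9123 s.
Total: 2560 × 32.9123 s = 84255.488 s → 23.40 hours.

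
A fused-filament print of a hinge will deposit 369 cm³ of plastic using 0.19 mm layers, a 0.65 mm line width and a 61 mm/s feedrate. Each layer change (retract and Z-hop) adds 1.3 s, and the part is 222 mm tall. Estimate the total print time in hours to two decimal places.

Bead cross-section = 0.19 × 0.65 = 0.1235 mm².
Toolpath length = 369 cm³ / 0.1235 mm² = 369000 / 0.1235 = 2987854.3 mm.
Print-move time = 2987854.3 / 61, so 48981.2 s.
Number of layers: 222 / 0.19 → 1169 (rounded up).
Non-print overhead = 1169 × 1.3, so 1519.7 s.
Total = 48981.2 + 1519.7 = 50500.9 s = 14.03 hours.

14.03 hours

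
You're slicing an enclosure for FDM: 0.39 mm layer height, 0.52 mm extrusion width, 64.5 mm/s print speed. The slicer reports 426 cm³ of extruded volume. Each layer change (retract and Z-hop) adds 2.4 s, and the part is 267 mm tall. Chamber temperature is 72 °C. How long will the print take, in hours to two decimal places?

Line area = 0.39 × 0.52 = 0.2028 mm².
Total extruded path = 426000/0.2028 = 2100591.7 mm.
Time extruding = 2100591.7 / 64.5, so 32567.3 s.
Layer count = ceil(267 / 0.39) = 685.
Non-print overhead = 685 × 2.4, so 1644 s.
Total = 32567.3 + 1644 = 34211.3 s = 9.50 hours.

9.50 hours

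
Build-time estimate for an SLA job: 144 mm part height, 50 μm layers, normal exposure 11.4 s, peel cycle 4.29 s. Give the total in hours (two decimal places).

Layers = ⌈144/0.05⌉ = 2880.
Per-layer time = 11.4 + 4.29, so 15.69 s.
Build time: 2880 × 15.69 s = 45187.2 s, i.e. 12.55 hours.

12.55 hours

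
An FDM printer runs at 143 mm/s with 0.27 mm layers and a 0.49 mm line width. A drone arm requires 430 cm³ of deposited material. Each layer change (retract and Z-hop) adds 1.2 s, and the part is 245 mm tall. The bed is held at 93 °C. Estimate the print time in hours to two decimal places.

6.62 hours

Extrusion cross-section = 0.27 × 0.49, so 0.1323 mm².
Total extruded path = 430000/0.1323 = 3250189 mm.
Extrusion time = 3250189 / 143, so 22728.6 s.
Number of layers: 245 / 0.27 → 908 (rounded up).
Non-print overhead = 908 × 1.2, so 1089.6 s.
Altogether 22728.6 + 1089.6 = 23818.2 s, i.e. 6.62 hours.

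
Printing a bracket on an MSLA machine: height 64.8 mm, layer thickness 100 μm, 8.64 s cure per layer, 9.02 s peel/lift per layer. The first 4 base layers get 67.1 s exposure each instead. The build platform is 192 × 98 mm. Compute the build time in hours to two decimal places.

Number of layers: 64.8 / 0.1 → 648 (rounded up).
Bottom layers = 4 × (67.1 + 9.02), so 304.48 s.
Remaining layers: 644 × (8.64 + 9.02) → 11373.04 s.
Sum: 304.48 + 11373.04 = 11677.52 s → 3.24 hours.

3.24 hours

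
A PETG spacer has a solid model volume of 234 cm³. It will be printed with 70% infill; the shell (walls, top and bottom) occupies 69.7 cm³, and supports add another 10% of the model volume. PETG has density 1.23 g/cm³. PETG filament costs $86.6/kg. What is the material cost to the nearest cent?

Infill region: 234 − 69.7 → 164.3 cm³.
Deposited infill = 0.70 × 164.3 = 115.01 cm³.
Support: 0.10 × 234 → 23.4 cm³.
Deposited volume = 69.7 + 115.01 + 23.4 = 208.11 cm³.
Mass = 208.11 × 1.23, so 255.9753 g.
At $86.6/kg: 255.9753/1000 × 86.6 = $22.17.

$22.17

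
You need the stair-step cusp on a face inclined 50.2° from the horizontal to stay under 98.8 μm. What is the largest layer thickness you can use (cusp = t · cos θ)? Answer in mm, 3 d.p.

0.154 mm

cos(50.2°) = 0.6401; t_max = 0.0988/0.6401 = 0.154 mm.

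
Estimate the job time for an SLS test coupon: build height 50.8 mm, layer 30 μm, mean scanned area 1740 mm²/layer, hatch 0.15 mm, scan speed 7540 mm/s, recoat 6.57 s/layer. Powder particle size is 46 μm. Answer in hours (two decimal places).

3.82 hours

Layer count = ceil(50.8 / 0.03) = 1694.
Per-layer scan distance = 1740 / 0.15 = 11600 mm.
Per-layer scan time = 11600 / 7540, so 1.5385 s.
Layer cycle: 1.5385 + 6.57 → 8.1085 s.
Build time = 1694 × 8.1085 = 13735.799 s = 3.82 hours.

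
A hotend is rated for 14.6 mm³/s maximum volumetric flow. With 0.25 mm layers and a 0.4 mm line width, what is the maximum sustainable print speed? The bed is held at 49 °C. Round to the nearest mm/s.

Bead cross-section: 0.25 × 0.4 → 0.1 mm².
Max speed = 14.6 / 0.1 = 146.00 ≈ 146 mm/s.

146 mm/s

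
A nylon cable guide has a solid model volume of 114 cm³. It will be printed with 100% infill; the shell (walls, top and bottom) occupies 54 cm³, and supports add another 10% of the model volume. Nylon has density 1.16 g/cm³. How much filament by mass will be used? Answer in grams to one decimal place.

Volume inside the shell = 114 − 54, so 60 cm³.
Infill volume = 1.00 × 60 = 60 cm³.
Support = 0.10 × 114, so 11.4 cm³.
Deposited volume: 54 + 60 + 11.4 → 125.4 cm³.
Mass = 125.4 × 1.16, so 145.464 g.

145.5 g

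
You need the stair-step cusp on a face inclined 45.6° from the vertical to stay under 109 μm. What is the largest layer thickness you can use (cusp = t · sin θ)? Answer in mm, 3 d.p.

t = h_c / sin θ = 0.109 / 0.7145 = 0.153 mm.

0.153 mm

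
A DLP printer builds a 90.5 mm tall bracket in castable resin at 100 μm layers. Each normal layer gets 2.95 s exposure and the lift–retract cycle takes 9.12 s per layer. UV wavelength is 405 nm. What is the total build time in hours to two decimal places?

Number of layers: 90.5 / 0.1 → 905 (rounded up).
Cycle time: 2.95 + 9.12 → 12.07 s.
Build time: 905 × 12.07 s = 10923.35 s, i.e. 3.03 hours.

3.03 hours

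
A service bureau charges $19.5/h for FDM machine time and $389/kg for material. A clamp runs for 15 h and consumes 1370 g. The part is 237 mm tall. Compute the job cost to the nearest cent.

Time charge = 19.5 × 15, so $292.50.
Material cost = 389 × 1370/1000 = $532.93.
Job cost: 292.50 + 532.93 = $825.43.

$825.43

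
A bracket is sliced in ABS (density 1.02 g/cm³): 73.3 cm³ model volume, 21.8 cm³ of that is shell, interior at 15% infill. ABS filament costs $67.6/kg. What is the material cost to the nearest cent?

$2.04

Infill region = 73.3 − 21.8 = 51.5 cm³.
Infill volume = 0.15 × 51.5 = 7.725 cm³.
Deposited volume = 21.8 + 7.725 = 29.525 cm³.
Mass = 29.525 × 1.02 = 30.1155 g.
Cost = 30.1155 g / 1000 × $67.6/kg = $2.04.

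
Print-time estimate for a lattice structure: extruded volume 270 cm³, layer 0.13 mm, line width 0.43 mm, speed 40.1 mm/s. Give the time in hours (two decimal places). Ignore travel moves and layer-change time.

Extrusion cross-section = 0.13 × 0.43, so 0.0559 mm².
Toolpath length = 270 cm³ / 0.0559 mm² = 270000 / 0.0559 = 4830053.7 mm.
Print-move time: 4830053.7 / 40.1 → 120450.2 s.
Converting: 120450.2 s = 33.46 hours.

33.46 hours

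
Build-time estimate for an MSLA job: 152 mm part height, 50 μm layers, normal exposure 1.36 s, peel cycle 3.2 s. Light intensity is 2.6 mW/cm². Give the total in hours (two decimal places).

Layers = ⌈152/0.05⌉ = 3040.
Each layer takes: 1.36 + 3.2 → 4.56 s.
Total = 3040 × 4.56 = 13862.4 s = 3.85 hours.

3.85 hours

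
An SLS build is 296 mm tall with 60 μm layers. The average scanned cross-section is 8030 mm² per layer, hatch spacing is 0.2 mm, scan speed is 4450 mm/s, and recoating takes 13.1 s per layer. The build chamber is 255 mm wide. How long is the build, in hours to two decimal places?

Number of layers: 296 / 0.06 → 4934 (rounded up).
Per-layer scan distance: 8030 / 0.2 → 40150 mm.
Per-layer scan time: 40150 / 4450 → 9.0225 s.
Per-layer time: 9.0225 + 13.1 → 22.1225 s.
Total: 4934 × 22.1225 s = 109152.415 s → 30.32 hours.

30.32 hours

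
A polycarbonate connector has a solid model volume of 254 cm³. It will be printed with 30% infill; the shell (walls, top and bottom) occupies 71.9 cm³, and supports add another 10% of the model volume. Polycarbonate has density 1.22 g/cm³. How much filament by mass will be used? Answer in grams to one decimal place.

185.4 g

Interior volume = 254 − 71.9 = 182.1 cm³.
Infill volume: 0.30 × 182.1 → 54.63 cm³.
Support = 0.10 × 254, so 25.4 cm³.
Total printed volume: 71.9 + 54.63 + 25.4 → 151.93 cm³.
Mass: 151.93 × 1.22 → 185.3546 g.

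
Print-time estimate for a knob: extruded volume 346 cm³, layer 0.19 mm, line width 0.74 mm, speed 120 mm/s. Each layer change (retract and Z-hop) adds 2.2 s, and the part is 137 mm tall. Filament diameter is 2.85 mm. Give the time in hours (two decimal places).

6.14 hours

Extrusion cross-section = 0.19 × 0.74, so 0.1406 mm².
Total extruded path = 346000/0.1406 = 2460881.9 mm.
Extrusion time: 2460881.9 / 120 → 20507.3 s.
Layers = ⌈137/0.19⌉ = 722.
Layer-change overhead = 722 × 2.2 = 1588.4 s.
Altogether 20507.3 + 1588.4 = 22095.7 s, i.e. 6.14 hours.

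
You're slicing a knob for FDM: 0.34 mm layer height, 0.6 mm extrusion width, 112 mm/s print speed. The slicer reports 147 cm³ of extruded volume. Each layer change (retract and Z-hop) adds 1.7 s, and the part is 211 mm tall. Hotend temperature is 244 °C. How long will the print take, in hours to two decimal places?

2.08 hours

Line area = 0.34 × 0.6 = 0.204 mm².
Toolpath length = 147 cm³ / 0.204 mm² = 147000 / 0.204 = 720588.2 mm.
Extrusion time: 720588.2 / 112 → 6433.8 s.
Layers = ⌈211/0.34⌉ = 621.
Layer-change overhead: 621 × 1.7 → 1055.7 s.
Altogether 6433.8 + 1055.7 = 7489.5 s, i.e. 2.08 hours.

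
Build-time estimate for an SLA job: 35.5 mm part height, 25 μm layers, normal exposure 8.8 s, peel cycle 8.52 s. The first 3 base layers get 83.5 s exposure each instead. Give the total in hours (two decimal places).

Layers = ⌈35.5/0.025⌉ = 1420.
Burn-in layers = 3 × (83.5 + 8.52), so 276.06 s.
Remaining layers = 1417 × (8.8 + 8.52) = 24542.44 s.
Sum: 276.06 + 24542.44 = 24818.5 s → 6.89 hours.

6.89 hours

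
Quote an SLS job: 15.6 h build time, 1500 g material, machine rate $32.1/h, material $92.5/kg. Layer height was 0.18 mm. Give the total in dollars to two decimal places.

$639.51

Machine cost: 32.1 × 15.6 → $500.76.
Material charge = 92.5 × 1500/1000 = $138.75.
Total = 500.76 + 138.75 = $639.51.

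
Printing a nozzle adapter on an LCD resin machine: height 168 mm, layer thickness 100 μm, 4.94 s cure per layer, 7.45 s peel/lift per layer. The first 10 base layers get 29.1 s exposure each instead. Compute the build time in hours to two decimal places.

Layers = ⌈168/0.1⌉ = 1680.
Burn-in layers = 10 × (29.1 + 7.45), so 365.5 s.
Regular layers = 1670 × (4.94 + 7.45) = 20691.3 s.
Sum: 365.5 + 20691.3 = 21056.8 s → 5.85 hours.

5.85 hours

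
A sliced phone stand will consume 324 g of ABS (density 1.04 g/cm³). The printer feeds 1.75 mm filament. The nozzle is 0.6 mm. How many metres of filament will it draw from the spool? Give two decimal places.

129.52 m

Extruded volume: 324/1.04 = 311.5385 cm³ (311538.5 mm³).
A = π r² = π × 0.875² = 2.4053 mm².
L = V/A = 311538.5/2.4053 = 129521.68 mm → 129.52 m.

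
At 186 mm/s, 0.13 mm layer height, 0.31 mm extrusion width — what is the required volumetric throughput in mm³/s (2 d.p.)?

Extrusion cross-section = 0.13 × 0.31 = 0.0403 mm².
Q = v·A = 186 × 0.0403 = 7.50 mm³/s.

7.50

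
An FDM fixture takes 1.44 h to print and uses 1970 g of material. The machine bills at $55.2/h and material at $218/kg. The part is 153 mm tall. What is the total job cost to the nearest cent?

Machine cost = 55.2 × 1.44 = $79.488.
Feedstock cost: 218 × 1970/1000 → $429.46.
Total = 79.488 + 429.46 = 508.948 ≈ $508.95.

$508.95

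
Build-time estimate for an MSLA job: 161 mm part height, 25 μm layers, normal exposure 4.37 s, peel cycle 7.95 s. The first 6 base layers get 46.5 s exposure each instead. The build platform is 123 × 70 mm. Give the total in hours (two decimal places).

Number of layers: 161 / 0.025 → 6440 (rounded up).
Base layers: 6 × (46.5 + 7.95) → 326.7 s.
Normal layers = 6434 × (4.37 + 7.95) = 79266.88 s.
Sum: 326.7 + 79266.88 = 79593.58 s → 22.11 hours.

22.11 hours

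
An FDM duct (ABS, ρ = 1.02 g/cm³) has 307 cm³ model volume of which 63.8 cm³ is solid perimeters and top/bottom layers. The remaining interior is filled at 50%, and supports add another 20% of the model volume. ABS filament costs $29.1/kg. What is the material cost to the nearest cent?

Interior volume: 307 − 63.8 → 243.2 cm³.
Infill volume = 0.50 × 243.2, so 121.6 cm³.
Support = 0.20 × 307 = 61.4 cm³.
Total printed volume = 63.8 + 121.6 + 61.4, so 246.8 cm³.
Mass = 246.8 × 1.02 = 251.736 g.
At $29.1/kg: 251.736/1000 × 29.1 = $7.33.

$7.33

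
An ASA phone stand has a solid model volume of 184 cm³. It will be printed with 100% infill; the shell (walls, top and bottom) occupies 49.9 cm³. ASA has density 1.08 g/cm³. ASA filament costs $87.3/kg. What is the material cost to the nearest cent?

$17.35

Interior volume = 184 − 49.9, so 134.1 cm³.
Infill volume = 1.00 × 134.1, so 134.1 cm³.
Total extruded = 49.9 + 134.1 = 184 cm³.
Mass = 184 × 1.08, so 198.72 g.
At $87.3/kg: 198.72/1000 × 87.3 = $17.35.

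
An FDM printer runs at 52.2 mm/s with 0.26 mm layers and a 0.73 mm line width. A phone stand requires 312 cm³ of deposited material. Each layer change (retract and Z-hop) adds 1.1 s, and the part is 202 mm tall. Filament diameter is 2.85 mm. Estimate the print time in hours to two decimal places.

Bead cross-section = 0.26 × 0.73 = 0.1898 mm².
Toolpath length = 312 cm³ / 0.1898 mm² = 312000 / 0.1898 = 1643835.6 mm.
Extrusion time: 1643835.6 / 52.2 → 31491.1 s.
Layer count = ceil(202 / 0.26) = 777.
Z-hop total = 777 × 1.1 = 854.7 s.
Total = 31491.1 + 854.7 = 32345.8 s = 8.98 hours.

8.98 hours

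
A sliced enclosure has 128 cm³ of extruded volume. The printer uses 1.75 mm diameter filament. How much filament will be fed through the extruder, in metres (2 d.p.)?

53.22 m

Cross-section of 1.75 mm filament: π·(1.75/2)² = 2.4053 mm².
Length = 128 cm³ / 2.4053 mm² = 128000 / 2.4053 = 53215.82 mm = 53.22 m.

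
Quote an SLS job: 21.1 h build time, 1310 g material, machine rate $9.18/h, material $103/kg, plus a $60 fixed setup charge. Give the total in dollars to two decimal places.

$388.63

Machine cost = 9.18 × 21.1, so $193.698.
Material charge: 103 × 1310/1000 → $134.93.
Adding setup: 193.698 + 134.93 + 60 → 388.628 ≈ $388.63.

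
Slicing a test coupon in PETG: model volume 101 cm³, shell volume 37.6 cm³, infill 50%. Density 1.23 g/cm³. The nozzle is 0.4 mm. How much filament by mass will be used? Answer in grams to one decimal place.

Volume inside the shell = 101 − 37.6, so 63.4 cm³.
Deposited infill: 0.50 × 63.4 → 31.7 cm³.
Total printed volume = 37.6 + 31.7, so 69.3 cm³.
Mass = 69.3 × 1.23, so 85.239 g.

85.2 g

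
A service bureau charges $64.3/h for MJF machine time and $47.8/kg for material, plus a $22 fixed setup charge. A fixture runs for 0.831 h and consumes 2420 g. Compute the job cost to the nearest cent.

$191.11

Time charge: 64.3 × 0.831 → $53.4333.
Material cost = 47.8 × 2420/1000 = $115.676.
Total = 53.4333 + 115.676 + 22 = 191.1093 ≈ $191.11.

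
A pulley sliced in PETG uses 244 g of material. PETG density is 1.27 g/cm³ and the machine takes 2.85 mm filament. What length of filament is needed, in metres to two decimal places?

30.12 m

Volume = 244 g / 1.27 g·cm⁻³ = 192.126 cm³ = 192126 mm³.
Cross-section of 2.85 mm filament: π·(2.85/2)² = 6.3794 mm².
L = V/A = 192126/6.3794 = 30116.63 mm → 30.12 m.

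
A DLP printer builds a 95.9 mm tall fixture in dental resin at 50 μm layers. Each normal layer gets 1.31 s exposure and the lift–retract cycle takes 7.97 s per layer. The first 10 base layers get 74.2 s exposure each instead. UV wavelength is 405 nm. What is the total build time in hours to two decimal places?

Layers = ⌈95.9/0.05⌉ = 1918.
Burn-in layers: 10 × (74.2 + 7.97) → 821.7 s.
Normal layers: 1908 × (1.31 + 7.97) → 17706.24 s.
Sum: 821.7 + 17706.24 = 18527.94 s → 5.15 hours.

5.15 hours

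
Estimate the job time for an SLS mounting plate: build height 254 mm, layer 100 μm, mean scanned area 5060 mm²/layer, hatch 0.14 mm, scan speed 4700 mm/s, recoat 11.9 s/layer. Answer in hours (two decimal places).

Number of layers: 254 / 0.1 → 2540 (rounded up).
Scan path per layer = 5060 / 0.14, so 36142.9 mm.
Laser time per layer = 36142.9 / 4700, so 7.69 s.
Time per layer = 7.69 + 11.9, so 19.59 s.
Build time = 2540 × 19.59 = 49758.6 s = 13.82 hours.

13.82 hours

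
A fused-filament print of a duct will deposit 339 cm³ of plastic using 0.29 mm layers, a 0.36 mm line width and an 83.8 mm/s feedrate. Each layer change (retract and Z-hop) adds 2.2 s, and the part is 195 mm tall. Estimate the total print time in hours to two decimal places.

11.17 hours

Line area = 0.29 × 0.36, so 0.1044 mm².
Total extruded path = 339000/0.1044 = 3247126.4 mm.
Extrusion time = 3247126.4 / 83.8 = 38748.5 s.
Layers = ⌈195/0.29⌉ = 673.
Layer-change overhead: 673 × 2.2 → 1480.6 s.
Total = 38748.5 + 1480.6 = 40229.1 s = 11.17 hours.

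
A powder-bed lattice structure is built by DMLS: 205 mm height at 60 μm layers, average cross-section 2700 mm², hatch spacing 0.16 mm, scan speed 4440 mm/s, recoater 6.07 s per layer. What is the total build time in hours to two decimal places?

9.37 hours

Layer count = ceil(205 / 0.06) = 3417.
Scan path per layer: 2700 / 0.16 → 16875 mm.
Per-layer scan time = 16875 / 4440 = 3.8007 s.
Per-layer time = 3.8007 + 6.07, so 9.8707 s.
3417 layers × 9.8707 s/layer = 33728.1819 s, i.e. 9.37 hours.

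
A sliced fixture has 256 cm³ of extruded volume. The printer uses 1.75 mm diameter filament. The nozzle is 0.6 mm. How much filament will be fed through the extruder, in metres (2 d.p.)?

Cross-section of 1.75 mm filament: π·(1.75/2)² = 2.4053 mm².
L = 256000 mm³ / 2.4053 mm² = 106431.63 mm, i.e. 106.43 m.

106.43 m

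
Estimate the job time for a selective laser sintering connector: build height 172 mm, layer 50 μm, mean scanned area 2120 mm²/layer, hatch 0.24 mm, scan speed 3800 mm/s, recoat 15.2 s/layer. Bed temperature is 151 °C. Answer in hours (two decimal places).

16.75 hours

Layers = ⌈172/0.05⌉ = 3440.
Scan path per layer: 2120 / 0.24 → 8833.3 mm.
Scan time per layer = 8833.3 / 3800 = 2.3246 s.
Per-layer time = 2.3246 + 15.2 = 17.5246 s.
Build time = 3440 × 17.5246 = 60284.624 s = 16.75 hours.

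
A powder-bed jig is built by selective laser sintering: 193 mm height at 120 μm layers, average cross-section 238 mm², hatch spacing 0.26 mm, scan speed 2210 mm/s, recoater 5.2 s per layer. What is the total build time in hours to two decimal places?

2.51 hours

Number of layers: 193 / 0.12 → 1609 (rounded up).
Hatch length per layer = 238 / 0.26 = 915.4 mm.
Scan time per layer: 915.4 / 2210 → 0.4142 s.
Time per layer = 0.4142 + 5.2, so 5.6142 s.
Total: 1609 × 5.6142 s = 9033.2478 s → 2.51 hours.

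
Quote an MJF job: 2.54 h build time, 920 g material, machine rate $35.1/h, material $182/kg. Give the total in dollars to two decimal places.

$256.59

Machine-time cost = 35.1 × 2.54 = $89.154.
Feedstock cost = 182 × 920/1000, so $167.44.
Job cost: 89.154 + 167.44 = 256.594 ≈ $256.59.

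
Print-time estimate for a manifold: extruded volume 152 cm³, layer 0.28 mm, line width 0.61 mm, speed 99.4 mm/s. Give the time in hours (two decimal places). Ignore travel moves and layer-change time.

Bead cross-section: 0.28 × 0.61 → 0.1708 mm².
Path length: 152000 mm³ / 0.1708 mm² → 889929.7 mm.
Extrusion time = 889929.7 / 99.4 = 8953 s.
8953 s = 2.49 hours.

2.49 hours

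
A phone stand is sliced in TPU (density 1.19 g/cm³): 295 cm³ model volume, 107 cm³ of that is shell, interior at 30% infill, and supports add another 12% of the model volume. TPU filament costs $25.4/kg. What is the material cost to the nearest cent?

Infill region: 295 − 107 → 188 cm³.
Deposited infill: 0.30 × 188 → 56.4 cm³.
Support = 0.12 × 295 = 35.4 cm³.
Deposited volume = 107 + 56.4 + 35.4 = 198.8 cm³.
Mass = 198.8 × 1.19 = 236.572 g.
Cost = 236.572 g / 1000 × $25.4/kg = $6.01.

$6.01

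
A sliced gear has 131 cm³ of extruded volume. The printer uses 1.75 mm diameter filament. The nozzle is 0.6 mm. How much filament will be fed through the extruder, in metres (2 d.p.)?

54.46 m

Cross-section of 1.75 mm filament: π·(1.75/2)² = 2.4053 mm².
L = 131000 mm³ / 2.4053 mm² = 54463.06 mm, i.e. 54.46 m.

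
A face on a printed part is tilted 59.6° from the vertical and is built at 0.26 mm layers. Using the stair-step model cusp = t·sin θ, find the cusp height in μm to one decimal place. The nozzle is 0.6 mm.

sin(59.6°) = 0.8625, so cusp = 0.26 × 0.8625 = 0.22425 mm → 224.3 μm.

224.3 μm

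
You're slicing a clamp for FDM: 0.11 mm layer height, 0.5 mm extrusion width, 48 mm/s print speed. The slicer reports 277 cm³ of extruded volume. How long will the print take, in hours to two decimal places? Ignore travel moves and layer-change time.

Extrusion cross-section = 0.11 × 0.5, so 0.055 mm².
Path length: 277000 mm³ / 0.055 mm² → 5036363.6 mm.
Extrusion time = 5036363.6 / 48, so 104924.2 s.
104924.2 s = 29.15 hours.

29.15 hours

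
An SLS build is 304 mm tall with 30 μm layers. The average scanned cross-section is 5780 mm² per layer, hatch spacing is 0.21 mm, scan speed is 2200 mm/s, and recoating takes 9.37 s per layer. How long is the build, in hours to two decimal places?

Layers = ⌈304/0.03⌉ = 10134.
Per-layer scan distance = 5780 / 0.21, so 27523.8 mm.
Per-layer scan time = 27523.8 / 2200, so 12.5108 s.
Per-layer time = 12.5108 + 9.37 = 21.8808 s.
Build time = 10134 × 21.8808 = 221740.0272 s = 61.59 hours.

61.59 hours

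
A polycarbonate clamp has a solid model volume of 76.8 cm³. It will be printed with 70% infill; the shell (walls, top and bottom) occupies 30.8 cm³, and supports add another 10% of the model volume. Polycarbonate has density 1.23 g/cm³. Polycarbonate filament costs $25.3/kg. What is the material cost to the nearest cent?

Infill region = 76.8 − 30.8 = 46 cm³.
Infill volume = 0.70 × 46 = 32.2 cm³.
Support = 0.10 × 76.8 = 7.68 cm³.
Total printed volume = 30.8 + 32.2 + 7.68, so 70.68 cm³.
Mass: 70.68 × 1.23 → 86.9364 g.
At $25.3/kg: 86.9364/1000 × 25.3 = $2.20.

$2.20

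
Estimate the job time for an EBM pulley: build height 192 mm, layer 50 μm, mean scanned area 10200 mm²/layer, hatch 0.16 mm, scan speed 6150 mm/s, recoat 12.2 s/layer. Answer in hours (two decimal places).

Layer count = ceil(192 / 0.05) = 3840.
Scan path per layer = 10200 / 0.16, so 63750 mm.
Per-layer scan time: 63750 / 6150 → 10.3659 s.
Layer cycle = 10.3659 + 12.2 = 22.5659 s.
Build time = 3840 × 22.5659 = 86653.056 s = 24.07 hours.

24.07 hours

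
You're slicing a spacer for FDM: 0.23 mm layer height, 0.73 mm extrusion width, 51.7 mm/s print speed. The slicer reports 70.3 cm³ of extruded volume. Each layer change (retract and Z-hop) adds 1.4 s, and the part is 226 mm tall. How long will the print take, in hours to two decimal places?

Bead cross-section = 0.23 × 0.73 = 0.1679 mm².
Path length: 70300 mm³ / 0.1679 mm² → 418701.6 mm.
Extrusion time = 418701.6 / 51.7 = 8098.7 s.
Number of layers: 226 / 0.23 → 983 (rounded up).
Non-print overhead = 983 × 1.4, so 1376.2 s.
Altogether 8098.7 + 1376.2 = 9474.9 s, i.e. 2.63 hours.

2.63 hours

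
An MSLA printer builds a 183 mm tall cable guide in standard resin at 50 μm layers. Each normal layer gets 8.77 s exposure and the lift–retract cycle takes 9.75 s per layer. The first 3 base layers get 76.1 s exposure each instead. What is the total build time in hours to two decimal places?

18.88 hours

Layer count = ceil(183 / 0.05) = 3660.
Bottom layers: 3 × (76.1 + 9.75) → 257.55 s.
Normal layers = 3657 × (8.77 + 9.75), so 67727.64 s.
Sum: 257.55 + 67727.64 = 67985.19 s → 18.88 hours.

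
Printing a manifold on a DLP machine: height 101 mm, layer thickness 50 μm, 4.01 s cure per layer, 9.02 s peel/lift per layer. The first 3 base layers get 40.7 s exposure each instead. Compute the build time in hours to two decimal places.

7.34 hours

Layers = ⌈101/0.05⌉ = 2020.
Base layers: 3 × (40.7 + 9.02) → 149.16 s.
Normal layers: 2017 × (4.01 + 9.02) → 26281.51 s.
Sum: 149.16 + 26281.51 = 26430.67 s → 7.34 hours.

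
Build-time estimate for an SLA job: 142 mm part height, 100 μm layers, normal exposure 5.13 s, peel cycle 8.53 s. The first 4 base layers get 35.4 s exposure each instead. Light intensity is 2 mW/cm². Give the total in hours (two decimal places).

5.42 hours

Layer count = ceil(142 / 0.1) = 1420.
Bottom layers = 4 × (35.4 + 8.53), so 175.72 s.
Normal layers = 1416 × (5.13 + 8.53) = 19342.56 s.
Total = 175.72 + 19342.56 = 19518.28 s = 5.42 hours.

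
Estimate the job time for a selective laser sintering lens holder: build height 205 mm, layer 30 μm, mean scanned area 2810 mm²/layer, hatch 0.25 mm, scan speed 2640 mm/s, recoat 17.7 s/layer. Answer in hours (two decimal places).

Number of layers: 205 / 0.03 → 6834 (rounded up).
Per-layer scan distance = 2810 / 0.25 = 11240 mm.
Laser time per layer: 11240 / 2640 → 4.2576 s.
Time per layer: 4.2576 + 17.7 → 21.9576 s.
Build time = 6834 × 21.9576 = 150058.2384 s = 41.68 hours.

41.68 hours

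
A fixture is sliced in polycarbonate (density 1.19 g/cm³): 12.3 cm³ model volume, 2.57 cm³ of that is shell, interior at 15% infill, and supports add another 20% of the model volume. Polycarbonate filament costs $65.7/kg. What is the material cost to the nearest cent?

Infill region = 12.3 − 2.57 = 9.73 cm³.
Deposited infill = 0.15 × 9.73, so 1.4595 cm³.
Support = 0.20 × 12.3, so 2.46 cm³.
Deposited volume: 2.57 + 1.4595 + 2.46 → 6.4895 cm³.
Mass = 6.4895 × 1.19, so 7.722505 g.
Cost = 7.722505 g / 1000 × $65.7/kg = $0.51.

$0.51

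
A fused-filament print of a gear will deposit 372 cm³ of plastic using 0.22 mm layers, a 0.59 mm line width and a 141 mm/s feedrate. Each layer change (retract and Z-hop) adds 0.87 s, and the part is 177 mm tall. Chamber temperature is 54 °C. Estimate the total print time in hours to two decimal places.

5.84 hours

Line area: 0.22 × 0.59 → 0.1298 mm².
Total extruded path = 372000/0.1298 = 2865947.6 mm.
Extrusion time = 2865947.6 / 141 = 20325.9 s.
Layer count = ceil(177 / 0.22) = 805.
Z-hop total = 805 × 0.87 = 700.35 s.
Total = 20325.9 + 700.35 = 21026.25 s = 5.84 hours.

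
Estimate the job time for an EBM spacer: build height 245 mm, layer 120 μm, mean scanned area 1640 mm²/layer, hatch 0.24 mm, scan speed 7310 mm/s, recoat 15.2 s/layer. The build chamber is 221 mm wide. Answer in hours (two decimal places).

Layer count = ceil(245 / 0.12) = 2042.
Hatch length per layer: 1640 / 0.24 → 6833.3 mm.
Scan time per layer = 6833.3 / 7310 = 0.9348 s.
Layer cycle = 0.9348 + 15.2, so 16.1348 s.
Total: 2042 × 16.1348 s = 32947.2616 s → 9.15 hours.

9.15 hours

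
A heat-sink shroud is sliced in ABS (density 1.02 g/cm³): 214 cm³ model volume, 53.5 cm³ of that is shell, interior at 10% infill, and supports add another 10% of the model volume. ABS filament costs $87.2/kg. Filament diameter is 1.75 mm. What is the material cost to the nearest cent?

$8.09

Interior volume = 214 − 53.5, so 160.5 cm³.
Infill volume = 0.10 × 160.5, so 16.05 cm³.
Support: 0.10 × 214 → 21.4 cm³.
Total printed volume: 53.5 + 16.05 + 21.4 → 90.95 cm³.
Mass: 90.95 × 1.02 → 92.769 g.
Cost = 92.769 g / 1000 × $87.2/kg = $8.09.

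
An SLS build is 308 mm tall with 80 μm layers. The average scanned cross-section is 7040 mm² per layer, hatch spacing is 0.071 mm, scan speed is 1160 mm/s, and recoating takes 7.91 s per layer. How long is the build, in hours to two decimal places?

Number of layers: 308 / 0.08 → 3850 (rounded up).
Hatch length per layer = 7040 / 0.071, so 99154.9 mm.
Laser time per layer: 99154.9 / 1160 → 85.4784 s.
Per-layer time = 85.4784 + 7.91 = 93.3884 s.
3850 layers × 93.3884 s/layer = 359545.34 s, i.e. 99.87 hours.

99.87 hours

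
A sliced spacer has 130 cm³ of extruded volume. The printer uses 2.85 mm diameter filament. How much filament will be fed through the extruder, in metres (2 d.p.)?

20.38 m

Cross-section of 2.85 mm filament: π·(2.85/2)² = 6.3794 mm².
Length = 130 cm³ / 6.3794 mm² = 130000 / 6.3794 = 20378.09 mm = 20.38 m.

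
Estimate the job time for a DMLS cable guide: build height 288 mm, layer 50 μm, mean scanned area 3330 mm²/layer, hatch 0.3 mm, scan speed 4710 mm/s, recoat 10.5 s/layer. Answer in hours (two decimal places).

20.57 hours

Layers = ⌈288/0.05⌉ = 5760.
Hatch length per layer: 3330 / 0.3 → 11100 mm.
Per-layer scan time = 11100 / 4710, so 2.3567 s.
Time per layer: 2.3567 + 10.5 → 12.8567 s.
Total: 5760 × 12.8567 s = 74054.592 s → 20.57 hours.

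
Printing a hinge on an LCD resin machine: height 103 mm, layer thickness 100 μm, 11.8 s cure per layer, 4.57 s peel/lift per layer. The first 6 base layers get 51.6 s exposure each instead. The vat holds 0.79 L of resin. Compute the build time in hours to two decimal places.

Number of layers: 103 / 0.1 → 1030 (rounded up).
Burn-in layers: 6 × (51.6 + 4.57) → 337.02 s.
Normal layers = 1024 × (11.8 + 4.57), so 16762.88 s.
Total = 337.02 + 16762.88 = 17099.9 s = 4.75 hours.

4.75 hours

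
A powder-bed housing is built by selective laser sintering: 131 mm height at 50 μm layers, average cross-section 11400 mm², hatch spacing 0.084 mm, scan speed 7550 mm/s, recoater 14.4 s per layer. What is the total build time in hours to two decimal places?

Layers = ⌈131/0.05⌉ = 2620.
Hatch length per layer = 11400 / 0.084, so 135714.3 mm.
Laser time per layer = 135714.3 / 7550 = 17.9754 s.
Layer cycle = 17.9754 + 14.4, so 32.3754 s.
Total: 2620 × 32.3754 s = 84823.548 s → 23.56 hours.

23.56 hours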